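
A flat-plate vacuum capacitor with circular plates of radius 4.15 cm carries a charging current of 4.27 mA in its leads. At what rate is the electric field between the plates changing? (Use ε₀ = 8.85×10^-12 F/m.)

8.92×10^10 V/(m·s)

Charge continuity gives I_d = I = 4.27×10^-3 A between the plates.
Since I_d = ε₀ A dE/dt, dE/dt = I_d/(ε₀A) = (4.27×10^-3)/((8.85×10^-12)(5.411×10^-3)) = 8.92×10^10 V/(m·s).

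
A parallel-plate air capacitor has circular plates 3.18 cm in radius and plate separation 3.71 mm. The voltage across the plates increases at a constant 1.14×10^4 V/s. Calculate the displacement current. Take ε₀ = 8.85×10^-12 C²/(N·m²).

The field between the plates is E = V/d, so dE/dt = (1.14×10^4)/(3.71×10^-3 m) = 3.073×10^6 V/(m·s).
I_d = ε₀ A (dE/dt) = (8.85×10^-12)(3.177×10^-3)(3.073×10^6) = 8.64×10^-8 A.

8.64×10^-8 A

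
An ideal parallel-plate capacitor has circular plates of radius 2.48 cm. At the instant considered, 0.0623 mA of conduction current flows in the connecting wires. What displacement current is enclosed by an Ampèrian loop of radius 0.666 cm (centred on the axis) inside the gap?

No conduction current crosses the gap, so I_d there equals the 6.23×10^-5 A in the leads.
The field is uniform, so I_d,enc = I_d (r/R)² = (6.23×10^-5)(0.666/2.48)² = 4.49×10^-6 A.

4.49×10^-6 A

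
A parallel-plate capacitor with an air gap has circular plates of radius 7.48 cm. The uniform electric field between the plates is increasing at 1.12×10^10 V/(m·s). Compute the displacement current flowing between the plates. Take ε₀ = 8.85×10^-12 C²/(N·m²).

1.74×10^-3 A

The displacement current is ε₀ times dΦ_E/dt = ε₀ A dE/dt = (8.85×10^-12)(0.01758)(1.12×10^10) = 1.74×10^-3 A.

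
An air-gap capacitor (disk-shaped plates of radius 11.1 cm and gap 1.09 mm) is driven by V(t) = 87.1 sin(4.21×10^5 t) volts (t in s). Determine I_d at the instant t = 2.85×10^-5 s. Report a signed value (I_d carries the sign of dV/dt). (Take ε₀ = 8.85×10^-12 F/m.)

9.72×10^-3 A

C = ε₀A/d = (8.85×10^-12)(0.03871)/(1.09×10^-3) = 3.143×10^-10 F. dV/dt = V₀ω·cos(ωt); at ωt = 11.9985 rad this factor is 0.8430.
I_d = C dV/dt = (3.143×10^-10)(87.1)(4.21×10^5)(0.8430) = 9.72×10^-3 A.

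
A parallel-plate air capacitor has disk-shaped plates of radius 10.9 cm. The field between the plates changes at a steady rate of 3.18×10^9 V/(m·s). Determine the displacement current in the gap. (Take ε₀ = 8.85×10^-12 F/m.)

With a uniform field, Φ_E = EA, so I_d = ε₀ A dE/dt = 1.05×10^-3 A.

1.05×10^-3 A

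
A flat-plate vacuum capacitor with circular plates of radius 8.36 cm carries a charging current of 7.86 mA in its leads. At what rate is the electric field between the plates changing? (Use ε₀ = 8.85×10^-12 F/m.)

The displacement current between the plates equals the conduction current, I_d = 7.86 mA.
Inverting I_d = ε₀ A dE/dt gives dE/dt = 7.86×10^-3 / (8.85×10^-12 · 0.02196) = 4.04×10^10 V/(m·s).

4.04×10^10 V/(m·s)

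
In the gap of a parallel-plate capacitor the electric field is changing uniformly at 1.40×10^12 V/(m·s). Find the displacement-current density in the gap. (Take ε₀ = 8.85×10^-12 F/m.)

J_d = ε₀ ∂E/∂t, so J_d = 12.4 A/m².

12.4 A/m²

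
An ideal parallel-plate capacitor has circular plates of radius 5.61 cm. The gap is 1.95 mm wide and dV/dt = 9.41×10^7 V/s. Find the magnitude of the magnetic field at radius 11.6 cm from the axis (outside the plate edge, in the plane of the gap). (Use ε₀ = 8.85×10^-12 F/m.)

7.28×10^-9 T

dE/dt = (dV/dt)/d = 4.826×10^10 V/(m·s); I_d = ε₀(πR²)(dE/dt) = (8.85×10^-12)(9.887×10^-3)(4.826×10^10) = 4.223×10^-3 A.
Outside the plates the loop encloses all of I_d, so B·2πr = μ₀ I_d and B = 7.28×10^-9 T.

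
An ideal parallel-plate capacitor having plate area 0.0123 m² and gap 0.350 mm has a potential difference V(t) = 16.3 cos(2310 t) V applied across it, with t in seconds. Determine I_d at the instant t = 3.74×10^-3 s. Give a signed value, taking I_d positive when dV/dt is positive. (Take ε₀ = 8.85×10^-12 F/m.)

C = ε₀A/d = (8.85×10^-12)(0.0123)/(3.50×10^-4) = 3.110×10^-10 F. dV/dt = V₀ω·−sin(ωt); at ωt = 8.6394 rad this factor is -0.7071.
I_d = C dV/dt = (3.110×10^-10)(16.3)(2310)(-0.7071) = -8.28×10^-6 A.

-8.28×10^-6 A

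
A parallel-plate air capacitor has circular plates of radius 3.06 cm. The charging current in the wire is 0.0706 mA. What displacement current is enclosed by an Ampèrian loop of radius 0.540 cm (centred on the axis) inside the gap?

2.20×10^-6 A

Between the plates the displacement current equals the wire current: I_d = 0.0706 mA = 7.06×10^-5 A.
Through an area πr² the displacement current is I_d·(πr²/πR²) = I_d (r/R)² = 2.20×10^-6 A.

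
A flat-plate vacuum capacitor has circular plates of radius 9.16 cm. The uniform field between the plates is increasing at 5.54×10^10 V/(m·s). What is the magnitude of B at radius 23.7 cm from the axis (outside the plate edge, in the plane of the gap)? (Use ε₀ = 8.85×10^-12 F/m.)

I_d = ε₀ dΦ_E/dt = ε₀ πR² (dE/dt) = (8.85×10^-12)(0.02636)(5.54×10^10) = 0.01292 A through the full plate area.
For r ≥ R the full I_d is enclosed: B = μ₀ I_d/(2πr) = (4π×10^-7)(0.01292)/(2π·0.237) = 1.09×10^-8 T.

1.09×10^-8 T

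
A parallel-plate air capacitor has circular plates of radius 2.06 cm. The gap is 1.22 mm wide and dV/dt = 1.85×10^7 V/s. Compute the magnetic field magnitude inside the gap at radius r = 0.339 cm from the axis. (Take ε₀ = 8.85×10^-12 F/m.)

2.86×10^-10 T

dE/dt = (dV/dt)/d = 1.516×10^10 V/(m·s); I_d = ε₀(πR²)(dE/dt) = (8.85×10^-12)(1.333×10^-3)(1.516×10^10) = 1.788×10^-4 A.
An Ampèrian loop of radius r encloses a fraction (r/R)² of I_d. Then B·2πr = μ₀ I_d (r/R)², giving B = μ₀ I_d r/(2πR²) = 2.86×10^-10 T.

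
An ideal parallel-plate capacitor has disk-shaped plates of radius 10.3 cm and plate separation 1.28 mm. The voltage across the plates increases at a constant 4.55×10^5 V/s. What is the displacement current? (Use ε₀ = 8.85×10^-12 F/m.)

The field between the plates is E = V/d, so dE/dt = (4.55×10^5)/(1.28×10^-3 m) = 3.555×10^8 V/(m·s).
I_d = ε₀ A (dE/dt) = (8.85×10^-12)(0.03333)(3.555×10^8) = 1.05×10^-4 A.

1.05×10^-4 A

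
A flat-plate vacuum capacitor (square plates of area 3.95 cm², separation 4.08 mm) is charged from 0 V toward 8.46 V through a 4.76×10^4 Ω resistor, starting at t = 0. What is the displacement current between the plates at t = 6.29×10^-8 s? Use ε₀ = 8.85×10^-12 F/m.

With C = ε₀A/d = (8.85×10^-12)(3.95×10^-4)/(4.08×10^-3) = 8.568×10^-13 F, the time constant is τ = RC = 4.078×10^-8 s, so t/τ = 1.542 and e^(−t/τ) = 0.2140.
I_d = I_cond = (V₀/R) e^(−t/τ) = (1.777×10^-4)(0.2140) = 3.80×10^-5 A.

3.80×10^-5 A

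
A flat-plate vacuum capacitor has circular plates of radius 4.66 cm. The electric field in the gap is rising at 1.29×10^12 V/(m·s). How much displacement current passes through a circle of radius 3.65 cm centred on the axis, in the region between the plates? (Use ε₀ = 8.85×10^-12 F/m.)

0.0478 A

I_d = ε₀ dΦ_E/dt = ε₀ πR² (dE/dt) = (8.85×10^-12)(6.822×10^-3)(1.29×10^12) = 0.07788 A through the full plate area.
Since J_d is uniform, the enclosed fraction is (r/R)² = 0.6135, giving I_d,enc = 0.0478 A.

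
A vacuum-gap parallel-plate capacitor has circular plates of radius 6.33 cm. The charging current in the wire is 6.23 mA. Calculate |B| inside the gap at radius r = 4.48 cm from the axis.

No conduction current crosses the gap, so I_d there equals the 6.23×10^-3 A in the leads.
For r < R the Ampère–Maxwell law gives B(2πr) = μ₀ I_d (r²/R²), so B = μ₀ I_d r/(2πR²) = (4π×10^-7)(6.23×10^-3)(0.0448)/(2π·0.0633²) = 1.39×10^-8 T.

1.39×10^-8 T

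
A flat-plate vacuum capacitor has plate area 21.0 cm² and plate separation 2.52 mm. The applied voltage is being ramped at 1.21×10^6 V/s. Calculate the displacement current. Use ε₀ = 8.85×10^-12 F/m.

The displacement current equals the charging current C dV/dt. With C = ε₀A/d = (8.85×10^-12)(2.10×10^-3)/(2.52×10^-3) = 7.375×10^-12 F, I_d = (7.375×10^-12)(1.21×10^6) = 8.92×10^-6 A.

8.92×10^-6 A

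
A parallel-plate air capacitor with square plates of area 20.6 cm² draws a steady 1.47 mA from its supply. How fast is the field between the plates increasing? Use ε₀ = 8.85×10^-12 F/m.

8.06×10^10 V/(m·s)

Charge continuity gives I_d = I = 1.47×10^-3 A between the plates.
Then dE/dt = I_d/(ε₀A) = 8.06×10^10 V/(m·s).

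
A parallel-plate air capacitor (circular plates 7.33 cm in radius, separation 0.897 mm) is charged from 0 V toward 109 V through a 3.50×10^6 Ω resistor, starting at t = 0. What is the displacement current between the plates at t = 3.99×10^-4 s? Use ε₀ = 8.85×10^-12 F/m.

C = ε₀A/d = (8.85×10^-12)(0.01688)/(8.97×10^-4) = 1.665×10^-10 F and τ = RC = 5.827×10^-4 s. I_d in the gap equals the RC charging current.
I_d(t) = (V₀/R) e^(−t/τ) = 3.114×10^-5 · e^(−0.6847) = 1.57×10^-5 A.

1.57×10^-5 A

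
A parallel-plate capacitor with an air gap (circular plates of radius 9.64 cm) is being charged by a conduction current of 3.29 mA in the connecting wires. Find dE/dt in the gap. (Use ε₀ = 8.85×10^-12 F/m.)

1.27×10^10 V/(m·s)

By continuity, I_d in the gap equals the 3.29 mA flowing in the wire.
Inverting I_d = ε₀ A dE/dt gives dE/dt = 3.29×10^-3 / (8.85×10^-12 · 0.02919) = 1.27×10^10 V/(m·s).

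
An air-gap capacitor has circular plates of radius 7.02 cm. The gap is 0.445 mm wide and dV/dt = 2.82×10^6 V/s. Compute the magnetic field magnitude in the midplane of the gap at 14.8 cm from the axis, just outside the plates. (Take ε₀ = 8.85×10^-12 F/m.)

dE/dt = (dV/dt)/d = 6.337×10^9 V/(m·s); I_d = ε₀(πR²)(dE/dt) = (8.85×10^-12)(0.01548)(6.337×10^9) = 8.682×10^-4 A.
For r ≥ R the full I_d is enclosed: B = μ₀ I_d/(2πr) = (4π×10^-7)(8.682×10^-4)/(2π·0.148) = 1.17×10^-9 T.

1.17×10^-9 T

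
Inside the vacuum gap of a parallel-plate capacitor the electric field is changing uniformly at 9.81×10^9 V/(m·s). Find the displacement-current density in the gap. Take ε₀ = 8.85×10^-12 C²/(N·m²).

J_d = ε₀ ∂E/∂t, so J_d = 0.0868 A/m².

0.0868 A/m²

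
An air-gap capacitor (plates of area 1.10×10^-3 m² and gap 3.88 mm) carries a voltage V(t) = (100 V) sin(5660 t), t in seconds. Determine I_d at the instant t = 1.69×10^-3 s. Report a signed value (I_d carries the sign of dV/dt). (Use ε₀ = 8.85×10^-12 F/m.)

-1.41×10^-6 A

dV/dt = (100)(5660)·cos(9.5654) = -5.604×10^5 V/s.
I_d = C dV/dt with C = ε₀A/d = (8.85×10^-12)(1.10×10^-3)/(3.88×10^-3) = 2.509×10^-12 F, so I_d = (2.509×10^-12)(-5.604×10^5) = -1.41×10^-6 A.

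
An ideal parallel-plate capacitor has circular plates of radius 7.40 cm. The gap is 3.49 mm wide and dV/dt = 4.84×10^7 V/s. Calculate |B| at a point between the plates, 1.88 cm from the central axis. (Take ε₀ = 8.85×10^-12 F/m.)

With E = V/d, dE/dt = 1.387×10^10 V/(m·s) and πR² = 0.01720 m², giving I_d = ε₀ πR² dE/dt = 2.111×10^-3 A.
For r < R the Ampère–Maxwell law gives B(2πr) = μ₀ I_d (r²/R²), so B = μ₀ I_d r/(2πR²) = (4π×10^-7)(2.111×10^-3)(0.0188)/(2π·0.0740²) = 1.45×10^-9 T.

1.45×10^-9 T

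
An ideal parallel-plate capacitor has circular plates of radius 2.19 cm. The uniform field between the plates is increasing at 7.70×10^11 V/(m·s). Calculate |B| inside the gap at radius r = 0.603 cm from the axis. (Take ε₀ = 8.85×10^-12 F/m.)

I_d = ε₀ dΦ_E/dt = ε₀ πR² (dE/dt) = (8.85×10^-12)(1.507×10^-3)(7.70×10^11) = 0.01027 A through the full plate area.
For r < R the Ampère–Maxwell law gives B(2πr) = μ₀ I_d (r²/R²), so B = μ₀ I_d r/(2πR²) = (4π×10^-7)(0.01027)(6.03×10^-3)/(2π·0.0219²) = 2.58×10^-8 T.

2.58×10^-8 T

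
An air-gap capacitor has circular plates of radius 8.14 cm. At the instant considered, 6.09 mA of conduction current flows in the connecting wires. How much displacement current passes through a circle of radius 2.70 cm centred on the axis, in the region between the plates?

6.70×10^-4 A

By continuity the displacement current in the gap matches the conduction current: I_d = 6.09×10^-3 A.
Since J_d is uniform, the enclosed fraction is (r/R)² = 0.1100, giving I_d,enc = 6.70×10^-4 A.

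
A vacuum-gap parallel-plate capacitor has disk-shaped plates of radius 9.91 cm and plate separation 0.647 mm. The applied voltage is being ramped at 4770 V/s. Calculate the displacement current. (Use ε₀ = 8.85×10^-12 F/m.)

2.01×10^-6 A

C = ε₀A/d = (8.85×10^-12)(0.03085)/(6.47×10^-4) = 4.220×10^-10 F.
I_d = C dV/dt = (4.220×10^-10)(4770) = 2.01×10^-6 A.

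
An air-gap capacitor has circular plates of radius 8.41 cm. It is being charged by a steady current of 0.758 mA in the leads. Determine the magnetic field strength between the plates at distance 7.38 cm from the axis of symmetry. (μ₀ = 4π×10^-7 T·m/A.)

No conduction current crosses the gap, so I_d there equals the 7.58×10^-4 A in the leads.
For r < R the Ampère–Maxwell law gives B(2πr) = μ₀ I_d (r²/R²), so B = μ₀ I_d r/(2πR²) = (4π×10^-7)(7.58×10^-4)(0.0738)/(2π·0.0841²) = 1.58×10^-9 T.

1.58×10^-9 T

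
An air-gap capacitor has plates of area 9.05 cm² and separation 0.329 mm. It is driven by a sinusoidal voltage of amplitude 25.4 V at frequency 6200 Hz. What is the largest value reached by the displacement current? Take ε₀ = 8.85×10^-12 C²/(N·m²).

2.41×10^-5 A

The displacement current equals the conduction current C dV/dt, which peaks at C V₀ ω.
With C = ε₀A/d = (8.85×10^-12)(9.05×10^-4)/(3.29×10^-4) = 2.434×10^-11 F and ω = 2πf = 3.896×10^4 rad/s, I_d,max = (2.434×10^-11)(25.4)(3.896×10^4) = 2.41×10^-5 A.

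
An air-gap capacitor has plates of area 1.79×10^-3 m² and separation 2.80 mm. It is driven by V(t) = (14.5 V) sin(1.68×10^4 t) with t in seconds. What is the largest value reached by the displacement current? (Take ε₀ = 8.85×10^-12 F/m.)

1.38×10^-6 A

The displacement current equals the conduction current C dV/dt, which peaks at C V₀ ω.
With C = ε₀A/d = (8.85×10^-12)(1.79×10^-3)/(2.80×10^-3) = 5.658×10^-12 F and ω = 1.68×10^4 rad/s, I_d,max = (5.658×10^-12)(14.5)(1.68×10^4) = 1.38×10^-6 A.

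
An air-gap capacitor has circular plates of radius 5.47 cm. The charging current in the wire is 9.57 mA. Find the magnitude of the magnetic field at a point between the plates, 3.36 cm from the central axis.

No conduction current crosses the gap, so I_d there equals the 9.57×10^-3 A in the leads.
For r < R the Ampère–Maxwell law gives B(2πr) = μ₀ I_d (r²/R²), so B = μ₀ I_d r/(2πR²) = (4π×10^-7)(9.57×10^-3)(0.0336)/(2π·0.0547²) = 2.15×10^-8 T.

2.15×10^-8 T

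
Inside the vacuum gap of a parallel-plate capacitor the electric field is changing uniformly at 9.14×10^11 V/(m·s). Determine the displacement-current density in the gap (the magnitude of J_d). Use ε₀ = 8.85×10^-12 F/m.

J_d = ε₀ dE/dt = (8.85×10^-12)(9.14×10^11) = 8.09 A/m².

8.09 A/m²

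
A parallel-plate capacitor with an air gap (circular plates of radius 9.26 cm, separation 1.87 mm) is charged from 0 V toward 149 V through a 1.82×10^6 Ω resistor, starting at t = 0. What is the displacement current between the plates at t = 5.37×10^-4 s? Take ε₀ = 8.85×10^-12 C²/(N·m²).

C = ε₀A/d = (8.85×10^-12)(0.02694)/(1.87×10^-3) = 1.275×10^-10 F, so τ = RC = 2.321×10^-4 s.
The conduction current is I(t) = (V₀/R) e^(−t/τ), and the displacement current between the plates equals it.
t/τ = 2.314; I_d = (149/1.82×10^6) · e^(−2.314) = (8.187×10^-5)(0.09886) = 8.09×10^-6 A.

8.09×10^-6 A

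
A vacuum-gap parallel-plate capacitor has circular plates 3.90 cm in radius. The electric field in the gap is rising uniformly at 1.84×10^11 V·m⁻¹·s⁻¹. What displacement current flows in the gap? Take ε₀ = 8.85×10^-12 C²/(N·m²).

7.78×10^-3 A

With a uniform field, Φ_E = EA, so I_d = ε₀ A dE/dt = 7.78×10^-3 A.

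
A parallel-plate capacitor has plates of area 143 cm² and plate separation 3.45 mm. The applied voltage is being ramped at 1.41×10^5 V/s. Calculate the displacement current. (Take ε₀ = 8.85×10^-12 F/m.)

5.17×10^-6 A

The displacement current equals the charging current C dV/dt. With C = ε₀A/d = (8.85×10^-12)(0.0143)/(3.45×10^-3) = 3.668×10^-11 F, I_d = (3.668×10^-11)(1.41×10^5) = 5.17×10^-6 A.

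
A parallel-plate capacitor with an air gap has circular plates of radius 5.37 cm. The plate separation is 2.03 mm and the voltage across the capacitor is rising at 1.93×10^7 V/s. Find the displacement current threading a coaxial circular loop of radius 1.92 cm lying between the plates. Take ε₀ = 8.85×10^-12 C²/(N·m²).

With E = V/d, dE/dt = 9.507×10^9 V/(m·s) and πR² = 9.059×10^-3 m², giving I_d = ε₀ πR² dE/dt = 7.622×10^-4 A.
The field is uniform, so I_d,enc = I_d (r/R)² = (7.622×10^-4)(1.92/5.37)² = 9.74×10^-5 A.

9.74×10^-5 A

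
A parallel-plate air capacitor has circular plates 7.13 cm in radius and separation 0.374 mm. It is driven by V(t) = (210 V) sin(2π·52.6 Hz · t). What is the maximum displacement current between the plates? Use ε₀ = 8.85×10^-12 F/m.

2.62×10^-5 A

(dE/dt)_max = V₀ω/d = 1.856×10^8 V/(m·s); ω = 2πf = 330.5 rad/s.
I_d,max = ε₀ A (dE/dt)_max = (8.85×10^-12)(0.01597)(1.856×10^8) = 2.62×10^-5 A.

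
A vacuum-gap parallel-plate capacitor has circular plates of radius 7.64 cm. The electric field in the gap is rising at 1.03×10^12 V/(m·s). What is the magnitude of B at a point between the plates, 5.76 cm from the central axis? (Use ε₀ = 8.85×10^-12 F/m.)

Total displacement current: I_d = ε₀(πR²)(dE/dt) = (8.85×10^-12)(0.01834)(1.03×10^12) = 0.1672 A.
An Ampèrian loop of radius r encloses a fraction (r/R)² of I_d. Then B·2πr = μ₀ I_d (r/R)², giving B = μ₀ I_d r/(2πR²) = 3.30×10^-7 T.

3.30×10^-7 T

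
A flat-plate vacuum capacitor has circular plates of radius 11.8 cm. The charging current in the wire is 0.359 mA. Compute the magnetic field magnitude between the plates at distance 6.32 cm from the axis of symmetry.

By continuity the displacement current in the gap matches the conduction current: I_d = 3.59×10^-4 A.
For r < R the Ampère–Maxwell law gives B(2πr) = μ₀ I_d (r²/R²), so B = μ₀ I_d r/(2πR²) = (4π×10^-7)(3.59×10^-4)(0.0632)/(2π·0.118²) = 3.26×10^-10 T.

3.26×10^-10 T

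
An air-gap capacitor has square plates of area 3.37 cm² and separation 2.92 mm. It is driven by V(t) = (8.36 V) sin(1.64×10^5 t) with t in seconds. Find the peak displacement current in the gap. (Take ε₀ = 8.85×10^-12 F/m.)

1.40×10^-6 A

The displacement current equals the conduction current C dV/dt, which peaks at C V₀ ω.
With C = ε₀A/d = (8.85×10^-12)(3.37×10^-4)/(2.92×10^-3) = 1.021×10^-12 F and ω = 1.64×10^5 rad/s, I_d,max = (1.021×10^-12)(8.36)(1.64×10^5) = 1.40×10^-6 A.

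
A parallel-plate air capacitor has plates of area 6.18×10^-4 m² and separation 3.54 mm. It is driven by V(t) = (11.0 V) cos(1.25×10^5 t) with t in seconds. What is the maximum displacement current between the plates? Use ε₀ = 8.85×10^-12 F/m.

(dE/dt)_max = V₀ω/d = 3.884×10^8 V/(m·s); ω = 1.25×10^5 rad/s.
I_d,max = ε₀ A (dE/dt)_max = (8.85×10^-12)(6.18×10^-4)(3.884×10^8) = 2.12×10^-6 A.

2.12×10^-6 A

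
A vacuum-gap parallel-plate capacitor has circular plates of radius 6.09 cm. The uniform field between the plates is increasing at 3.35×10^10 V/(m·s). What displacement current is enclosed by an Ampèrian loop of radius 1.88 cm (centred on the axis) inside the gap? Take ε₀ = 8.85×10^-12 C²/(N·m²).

3.29×10^-4 A

Through the whole plate area (πR² = 0.01165 m²), I_d = ε₀ πR² dE/dt = 3.454×10^-3 A.
Since J_d is uniform, the enclosed fraction is (r/R)² = 0.09530, giving I_d,enc = 3.29×10^-4 A.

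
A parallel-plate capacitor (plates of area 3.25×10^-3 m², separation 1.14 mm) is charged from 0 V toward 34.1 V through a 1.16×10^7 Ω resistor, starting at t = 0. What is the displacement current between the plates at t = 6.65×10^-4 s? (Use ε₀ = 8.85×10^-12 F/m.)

3.03×10^-7 A

C = ε₀A/d = (8.85×10^-12)(3.25×10^-3)/(1.14×10^-3) = 2.523×10^-11 F and τ = RC = 2.927×10^-4 s. I_d in the gap equals the RC charging current.
I_d(t) = (V₀/R) e^(−t/τ) = 2.940×10^-6 · e^(−2.272) = 3.03×10^-7 A.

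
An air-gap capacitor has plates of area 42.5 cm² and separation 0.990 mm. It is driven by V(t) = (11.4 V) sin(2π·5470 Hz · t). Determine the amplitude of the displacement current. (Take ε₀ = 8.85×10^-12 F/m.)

C = ε₀A/d = (8.85×10^-12)(4.25×10^-3)/(9.90×10^-4) = 3.799×10^-11 F; ω = 2πf = 3.437×10^4 rad/s.
I_d = C dV/dt, so |I_d|_max = C V₀ ω = (3.799×10^-11)(11.4)(3.437×10^4) = 1.49×10^-5 A.

1.49×10^-5 A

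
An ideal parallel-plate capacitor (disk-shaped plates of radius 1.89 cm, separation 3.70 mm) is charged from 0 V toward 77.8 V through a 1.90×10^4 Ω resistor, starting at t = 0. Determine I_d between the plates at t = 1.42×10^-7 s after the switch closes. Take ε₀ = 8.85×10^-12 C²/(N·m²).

C = ε₀A/d = (8.85×10^-12)(1.122×10^-3)/(3.70×10^-3) = 2.684×10^-12 F, so τ = RC = 5.100×10^-8 s.
The conduction current is I(t) = (V₀/R) e^(−t/τ), and the displacement current between the plates equals it.
t/τ = 2.784; I_d = (77.8/1.90×10^4) · e^(−2.784) = (4.095×10^-3)(0.06179) = 2.53×10^-4 A.

2.53×10^-4 A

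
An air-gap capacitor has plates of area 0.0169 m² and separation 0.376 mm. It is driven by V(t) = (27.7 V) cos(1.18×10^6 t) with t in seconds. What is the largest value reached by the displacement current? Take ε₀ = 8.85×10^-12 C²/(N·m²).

0.0130 A

C = ε₀A/d = (8.85×10^-12)(0.0169)/(3.76×10^-4) = 3.978×10^-10 F; ω = 1.18×10^6 rad/s.
I_d = C dV/dt, so |I_d|_max = C V₀ ω = (3.978×10^-10)(27.7)(1.18×10^6) = 0.0130 A.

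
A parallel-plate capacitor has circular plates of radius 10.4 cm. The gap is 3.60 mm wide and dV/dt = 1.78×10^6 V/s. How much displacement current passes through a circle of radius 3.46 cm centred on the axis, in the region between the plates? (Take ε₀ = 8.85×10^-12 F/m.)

dE/dt = (dV/dt)/d = 4.944×10^8 V/(m·s); I_d = ε₀(πR²)(dE/dt) = (8.85×10^-12)(0.03398)(4.944×10^8) = 1.487×10^-4 A.
Through an area πr² the displacement current is I_d·(πr²/πR²) = I_d (r/R)² = 1.65×10^-5 A.

1.65×10^-5 A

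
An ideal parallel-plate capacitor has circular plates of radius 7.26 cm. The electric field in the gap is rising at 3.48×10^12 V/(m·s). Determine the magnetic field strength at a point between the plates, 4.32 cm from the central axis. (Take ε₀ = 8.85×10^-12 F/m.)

Total displacement current: I_d = ε₀(πR²)(dE/dt) = (8.85×10^-12)(0.01656)(3.48×10^12) = 0.5100 A.
∮B·dl = μ₀ I_d,enc with I_d,enc = I_d r²/R² = 0.1806 A; so B = μ₀ I_d,enc/(2πr) = 8.36×10^-7 T.

8.36×10^-7 T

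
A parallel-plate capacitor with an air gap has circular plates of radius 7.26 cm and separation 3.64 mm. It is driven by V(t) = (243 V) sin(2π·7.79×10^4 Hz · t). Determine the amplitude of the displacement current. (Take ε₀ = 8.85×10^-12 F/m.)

The displacement current equals the conduction current C dV/dt, which peaks at C V₀ ω.
With C = ε₀A/d = (8.85×10^-12)(0.01656)/(3.64×10^-3) = 4.026×10^-11 F and ω = 2πf = 4.895×10^5 rad/s, I_d,max = (4.026×10^-11)(243)(4.895×10^5) = 4.79×10^-3 A.

4.79×10^-3 A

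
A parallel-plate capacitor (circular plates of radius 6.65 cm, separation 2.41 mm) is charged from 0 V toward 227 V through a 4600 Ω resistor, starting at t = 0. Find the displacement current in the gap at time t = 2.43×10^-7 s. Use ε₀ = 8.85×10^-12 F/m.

With C = ε₀A/d = (8.85×10^-12)(0.01389)/(2.41×10^-3) = 5.101×10^-11 F, the time constant is τ = RC = 2.346×10^-7 s, so t/τ = 1.036 and e^(−t/τ) = 0.3549.
I_d = I_cond = (V₀/R) e^(−t/τ) = (0.04935)(0.3549) = 0.0175 A.

0.0175 A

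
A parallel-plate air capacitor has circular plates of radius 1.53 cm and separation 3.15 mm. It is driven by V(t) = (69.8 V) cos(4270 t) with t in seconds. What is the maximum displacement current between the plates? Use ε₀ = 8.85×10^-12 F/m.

C = ε₀A/d = (8.85×10^-12)(7.354×10^-4)/(3.15×10^-3) = 2.066×10^-12 F; ω = 4270 rad/s.
I_d = C dV/dt, so |I_d|_max = C V₀ ω = (2.066×10^-12)(69.8)(4270) = 6.16×10^-7 A.

6.16×10^-7 A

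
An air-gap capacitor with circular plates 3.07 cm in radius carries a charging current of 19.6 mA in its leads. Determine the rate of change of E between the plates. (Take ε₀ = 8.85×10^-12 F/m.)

The displacement current between the plates equals the conduction current, I_d = 19.6 mA.
Then dE/dt = I_d/(ε₀A) = 7.48×10^11 V/(m·s).

7.48×10^11 V/(m·s)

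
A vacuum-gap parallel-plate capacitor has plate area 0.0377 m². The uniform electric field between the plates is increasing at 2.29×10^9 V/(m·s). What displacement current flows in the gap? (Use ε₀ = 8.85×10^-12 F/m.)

The displacement current is ε₀ times dΦ_E/dt = ε₀ A dE/dt = (8.85×10^-12)(0.0377)(2.29×10^9) = 7.64×10^-4 A.

7.64×10^-4 A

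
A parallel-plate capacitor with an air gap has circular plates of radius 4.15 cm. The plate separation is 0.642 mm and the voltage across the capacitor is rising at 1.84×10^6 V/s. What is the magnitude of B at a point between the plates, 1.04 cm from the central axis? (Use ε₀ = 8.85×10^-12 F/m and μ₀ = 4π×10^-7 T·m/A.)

dE/dt = (dV/dt)/d = 2.866×10^9 V/(m·s); I_d = ε₀(πR²)(dE/dt) = (8.85×10^-12)(5.411×10^-3)(2.866×10^9) = 1.372×10^-4 A.
∮B·dl = μ₀ I_d,enc with I_d,enc = I_d r²/R² = 8.616×10^-6 A; so B = μ₀ I_d,enc/(2πr) = 1.66×10^-10 T.

1.66×10^-10 T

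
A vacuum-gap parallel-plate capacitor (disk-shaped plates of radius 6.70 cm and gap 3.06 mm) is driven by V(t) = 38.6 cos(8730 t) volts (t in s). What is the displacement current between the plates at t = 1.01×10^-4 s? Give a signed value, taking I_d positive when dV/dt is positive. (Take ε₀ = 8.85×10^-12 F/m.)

-1.06×10^-5 A

dV/dt = (38.6)(8730)·−sin(0.88173) = -2.601×10^5 V/s.
I_d = C dV/dt with C = ε₀A/d = (8.85×10^-12)(0.01410)/(3.06×10^-3) = 4.078×10^-11 F, so I_d = (4.078×10^-11)(-2.601×10^5) = -1.06×10^-5 A.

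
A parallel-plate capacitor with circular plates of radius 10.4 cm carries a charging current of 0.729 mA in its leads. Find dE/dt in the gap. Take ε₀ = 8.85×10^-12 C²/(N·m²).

By continuity, I_d in the gap equals the 0.729 mA flowing in the wire.
Then dE/dt = I_d/(ε₀A) = 2.42×10^9 V/(m·s).

2.42×10^9 V/(m·s)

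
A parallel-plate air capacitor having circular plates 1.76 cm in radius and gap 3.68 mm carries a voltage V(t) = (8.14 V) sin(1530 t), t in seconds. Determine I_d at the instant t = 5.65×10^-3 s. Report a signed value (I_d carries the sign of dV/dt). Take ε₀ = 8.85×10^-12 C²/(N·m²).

-2.07×10^-8 A

dE/dt = (V₀ω/d)·cos(ωt) with ωt = 8.6445 rad: (8.14)(1530)(-0.7107)/(3.68×10^-3) = -2.405×10^6 V/(m·s).
I_d = ε₀ A dE/dt = (8.85×10^-12)(9.731×10^-4)(-2.405×10^6) = -2.07×10^-8 A.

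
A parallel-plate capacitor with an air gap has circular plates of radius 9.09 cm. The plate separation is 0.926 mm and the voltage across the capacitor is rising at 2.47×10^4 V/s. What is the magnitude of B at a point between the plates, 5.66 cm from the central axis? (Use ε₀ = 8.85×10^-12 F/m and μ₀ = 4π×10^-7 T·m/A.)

I_d = C dV/dt with C = ε₀πR²/d = 2.481×10^-10 F, so I_d = (2.481×10^-10)(2.47×10^4) = 6.128×10^-6 A.
An Ampèrian loop of radius r encloses a fraction (r/R)² of I_d. Then B·2πr = μ₀ I_d (r/R)², giving B = μ₀ I_d r/(2πR²) = 8.40×10^-12 T.

8.40×10^-12 T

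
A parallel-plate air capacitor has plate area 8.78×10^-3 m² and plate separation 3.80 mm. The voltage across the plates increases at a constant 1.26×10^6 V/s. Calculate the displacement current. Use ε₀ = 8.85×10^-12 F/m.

The displacement current equals the charging current C dV/dt. With C = ε₀A/d = (8.85×10^-12)(8.78×10^-3)/(3.80×10^-3) = 2.045×10^-11 F, I_d = (2.045×10^-11)(1.26×10^6) = 2.58×10^-5 A.

2.58×10^-5 A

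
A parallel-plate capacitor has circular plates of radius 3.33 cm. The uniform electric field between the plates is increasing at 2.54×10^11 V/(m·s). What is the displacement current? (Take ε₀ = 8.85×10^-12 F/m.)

The displacement current is ε₀ times dΦ_E/dt = ε₀ A dE/dt = (8.85×10^-12)(3.484×10^-3)(2.54×10^11) = 7.83×10^-3 A.

7.83×10^-3 A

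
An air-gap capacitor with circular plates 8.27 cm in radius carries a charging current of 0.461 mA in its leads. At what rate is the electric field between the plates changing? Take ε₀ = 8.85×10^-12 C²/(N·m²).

Charge continuity gives I_d = I = 4.61×10^-4 A between the plates.
Since I_d = ε₀ A dE/dt, dE/dt = I_d/(ε₀A) = (4.61×10^-4)/((8.85×10^-12)(0.02149)) = 2.42×10^9 V/(m·s).

2.42×10^9 V/(m·s)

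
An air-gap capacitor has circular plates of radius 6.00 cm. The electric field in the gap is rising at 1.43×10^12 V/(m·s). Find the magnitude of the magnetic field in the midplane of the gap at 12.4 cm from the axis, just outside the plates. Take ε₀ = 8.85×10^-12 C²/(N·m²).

2.31×10^-7 T

Total displacement current: I_d = ε₀(πR²)(dE/dt) = (8.85×10^-12)(0.01131)(1.43×10^12) = 0.1431 A.
Outside the plates the loop encloses all of I_d, so B·2πr = μ₀ I_d and B = 2.31×10^-7 T.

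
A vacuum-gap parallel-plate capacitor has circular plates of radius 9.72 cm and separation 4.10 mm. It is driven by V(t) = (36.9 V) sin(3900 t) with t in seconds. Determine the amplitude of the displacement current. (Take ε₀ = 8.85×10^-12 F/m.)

(dE/dt)_max = V₀ω/d = 3.510×10^7 V/(m·s); ω = 3900 rad/s.
I_d,max = ε₀ A (dE/dt)_max = (8.85×10^-12)(0.02968)(3.510×10^7) = 9.22×10^-6 A.

9.22×10^-6 A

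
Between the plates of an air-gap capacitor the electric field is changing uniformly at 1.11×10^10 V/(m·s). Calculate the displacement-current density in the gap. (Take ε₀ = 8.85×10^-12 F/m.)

J_d = ε₀ ∂E/∂t, so J_d = 0.0982 A/m².

0.0982 A/m²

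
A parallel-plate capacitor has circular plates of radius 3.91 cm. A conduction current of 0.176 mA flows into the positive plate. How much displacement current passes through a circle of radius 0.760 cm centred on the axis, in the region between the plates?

No conduction current crosses the gap, so I_d there equals the 1.76×10^-4 A in the leads.
Through an area πr² the displacement current is I_d·(πr²/πR²) = I_d (r/R)² = 6.65×10^-6 A.

6.65×10^-6 A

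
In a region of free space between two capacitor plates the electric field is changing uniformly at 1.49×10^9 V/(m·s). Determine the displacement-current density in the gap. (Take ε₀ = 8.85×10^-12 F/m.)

0.0132 A/m²

The displacement-current density is ε₀ ∂E/∂t = (8.85×10^-12)(1.49×10^9) = 0.0132 A/m².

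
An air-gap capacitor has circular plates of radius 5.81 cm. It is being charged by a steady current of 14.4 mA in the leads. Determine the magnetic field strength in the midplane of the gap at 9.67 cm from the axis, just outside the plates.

2.98×10^-8 T

No conduction current crosses the gap, so I_d there equals the 0.0144 A in the leads.
Outside the plates the loop encloses all of I_d, so B·2πr = μ₀ I_d and B = 2.98×10^-8 T.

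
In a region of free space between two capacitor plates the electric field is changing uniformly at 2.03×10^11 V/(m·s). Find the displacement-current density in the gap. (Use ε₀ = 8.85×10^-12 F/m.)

1.80 A/m²

The displacement-current density is ε₀ ∂E/∂t = (8.85×10^-12)(2.03×10^11) = 1.80 A/m².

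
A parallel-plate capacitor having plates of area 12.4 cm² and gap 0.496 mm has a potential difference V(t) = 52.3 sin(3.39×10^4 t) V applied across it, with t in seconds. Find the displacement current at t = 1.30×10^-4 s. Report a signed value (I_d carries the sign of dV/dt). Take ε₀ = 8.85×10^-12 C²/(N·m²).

-1.18×10^-5 A

dV/dt = (52.3)(3.39×10^4)·cos(4.407) = -5.331×10^5 V/s.
I_d = C dV/dt with C = ε₀A/d = (8.85×10^-12)(1.24×10^-3)/(4.96×10^-4) = 2.213×10^-11 F, so I_d = (2.213×10^-11)(-5.331×10^5) = -1.18×10^-5 A.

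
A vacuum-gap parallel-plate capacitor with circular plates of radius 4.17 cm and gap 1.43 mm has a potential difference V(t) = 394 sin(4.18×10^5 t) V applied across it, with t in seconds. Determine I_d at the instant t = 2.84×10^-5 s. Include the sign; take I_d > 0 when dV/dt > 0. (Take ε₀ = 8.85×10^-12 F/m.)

dV/dt = (394)(4.18×10^5)·cos(11.8712) = 1.265×10^8 V/s.
I_d = C dV/dt with C = ε₀A/d = (8.85×10^-12)(5.463×10^-3)/(1.43×10^-3) = 3.381×10^-11 F, so I_d = (3.381×10^-11)(1.265×10^8) = 4.28×10^-3 A.

4.28×10^-3 A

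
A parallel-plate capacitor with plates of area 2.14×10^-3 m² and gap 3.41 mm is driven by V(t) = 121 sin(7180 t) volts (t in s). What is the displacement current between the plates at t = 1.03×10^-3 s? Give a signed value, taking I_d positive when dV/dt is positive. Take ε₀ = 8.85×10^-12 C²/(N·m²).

dV/dt = (121)(7180)·cos(7.3954) = 3.846×10^5 V/s.
I_d = C dV/dt with C = ε₀A/d = (8.85×10^-12)(2.14×10^-3)/(3.41×10^-3) = 5.554×10^-12 F, so I_d = (5.554×10^-12)(3.846×10^5) = 2.14×10^-6 A.

2.14×10^-6 A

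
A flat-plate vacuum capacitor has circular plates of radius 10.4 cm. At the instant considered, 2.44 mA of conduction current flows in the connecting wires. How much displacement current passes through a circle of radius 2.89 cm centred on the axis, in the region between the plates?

Between the plates the displacement current equals the wire current: I_d = 2.44 mA = 2.44×10^-3 A.
Through an area πr² the displacement current is I_d·(πr²/πR²) = I_d (r/R)² = 1.88×10^-4 A.

1.88×10^-4 A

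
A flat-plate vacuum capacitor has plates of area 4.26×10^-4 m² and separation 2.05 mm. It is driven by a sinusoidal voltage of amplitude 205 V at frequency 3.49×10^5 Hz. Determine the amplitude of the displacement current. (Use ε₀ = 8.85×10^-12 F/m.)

8.27×10^-4 A

C = ε₀A/d = (8.85×10^-12)(4.26×10^-4)/(2.05×10^-3) = 1.839×10^-12 F; ω = 2πf = 2.193×10^6 rad/s.
I_d = C dV/dt, so |I_d|_max = C V₀ ω = (1.839×10^-12)(205)(2.193×10^6) = 8.27×10^-4 A.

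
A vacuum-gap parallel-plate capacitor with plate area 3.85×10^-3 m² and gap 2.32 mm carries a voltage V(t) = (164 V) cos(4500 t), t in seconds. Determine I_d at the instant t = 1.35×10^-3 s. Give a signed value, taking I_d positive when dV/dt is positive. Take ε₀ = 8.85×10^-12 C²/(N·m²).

2.24×10^-6 A

dE/dt = (V₀ω/d)·−sin(ωt) with ωt = 6.075 rad: (164)(4500)(0.2067)/(2.32×10^-3) = 6.575×10^7 V/(m·s).
I_d = ε₀ A dE/dt = (8.85×10^-12)(3.85×10^-3)(6.575×10^7) = 2.24×10^-6 A.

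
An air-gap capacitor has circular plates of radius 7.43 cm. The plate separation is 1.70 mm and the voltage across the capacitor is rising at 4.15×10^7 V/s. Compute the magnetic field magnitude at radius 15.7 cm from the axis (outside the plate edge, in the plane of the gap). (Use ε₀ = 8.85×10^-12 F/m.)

With E = V/d, dE/dt = 2.441×10^10 V/(m·s) and πR² = 0.01734 m², giving I_d = ε₀ πR² dE/dt = 3.746×10^-3 A.
With r > R the enclosed displacement current is the full I_d; B = μ₀ I_d / (2πr) = 4.77×10^-9 T.

4.77×10^-9 T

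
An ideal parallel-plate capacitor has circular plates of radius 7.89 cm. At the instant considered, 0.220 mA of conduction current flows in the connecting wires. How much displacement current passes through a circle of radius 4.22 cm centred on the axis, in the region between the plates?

6.29×10^-5 A

Between the plates the displacement current equals the wire current: I_d = 0.220 mA = 2.20×10^-4 A.
The field is uniform, so I_d,enc = I_d (r/R)² = (2.20×10^-4)(4.22/7.89)² = 6.29×10^-5 A.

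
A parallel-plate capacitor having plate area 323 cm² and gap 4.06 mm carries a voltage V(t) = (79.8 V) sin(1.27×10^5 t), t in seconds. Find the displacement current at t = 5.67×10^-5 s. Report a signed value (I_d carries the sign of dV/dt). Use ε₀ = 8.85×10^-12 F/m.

dE/dt = (V₀ω/d)·cos(ωt) with ωt = 7.2009 rad: (79.8)(1.27×10^5)(0.6076)/(4.06×10^-3) = 1.517×10^9 V/(m·s).
I_d = ε₀ A dE/dt = (8.85×10^-12)(0.0323)(1.517×10^9) = 4.34×10^-4 A.

4.34×10^-4 A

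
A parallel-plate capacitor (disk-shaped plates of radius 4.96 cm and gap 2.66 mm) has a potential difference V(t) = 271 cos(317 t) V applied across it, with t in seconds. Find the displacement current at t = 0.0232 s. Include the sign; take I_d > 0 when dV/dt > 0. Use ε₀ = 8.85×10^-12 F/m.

-1.94×10^-6 A

dV/dt = (271)(317)·−sin(7.3544) = -7.541×10^4 V/s.
I_d = C dV/dt with C = ε₀A/d = (8.85×10^-12)(7.729×10^-3)/(2.66×10^-3) = 2.571×10^-11 F, so I_d = (2.571×10^-11)(-7.541×10^4) = -1.94×10^-6 A.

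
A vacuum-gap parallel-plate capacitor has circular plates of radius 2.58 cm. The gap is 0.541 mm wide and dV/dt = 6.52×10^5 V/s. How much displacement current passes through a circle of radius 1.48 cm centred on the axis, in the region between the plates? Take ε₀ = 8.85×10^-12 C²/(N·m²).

7.34×10^-6 A

With E = V/d, dE/dt = 1.205×10^9 V/(m·s) and πR² = 2.091×10^-3 m², giving I_d = ε₀ πR² dE/dt = 2.230×10^-5 A.
Since J_d is uniform, the enclosed fraction is (r/R)² = 0.3291, giving I_d,enc = 7.34×10^-6 A.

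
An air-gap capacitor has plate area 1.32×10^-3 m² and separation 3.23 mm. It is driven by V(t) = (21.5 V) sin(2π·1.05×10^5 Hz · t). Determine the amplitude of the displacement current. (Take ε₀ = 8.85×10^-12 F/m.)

The displacement current equals the conduction current C dV/dt, which peaks at C V₀ ω.
With C = ε₀A/d = (8.85×10^-12)(1.32×10^-3)/(3.23×10^-3) = 3.617×10^-12 F and ω = 2πf = 6.597×10^5 rad/s, I_d,max = (3.617×10^-12)(21.5)(6.597×10^5) = 5.13×10^-5 A.

5.13×10^-5 A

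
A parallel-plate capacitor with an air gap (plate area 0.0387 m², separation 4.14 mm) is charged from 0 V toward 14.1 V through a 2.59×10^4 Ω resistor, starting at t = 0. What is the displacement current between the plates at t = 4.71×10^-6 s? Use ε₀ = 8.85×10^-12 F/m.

C = ε₀A/d = (8.85×10^-12)(0.0387)/(4.14×10^-3) = 8.273×10^-11 F and τ = RC = 2.143×10^-6 s. I_d in the gap equals the RC charging current.
I_d(t) = (V₀/R) e^(−t/τ) = 5.444×10^-4 · e^(−2.198) = 6.04×10^-5 A.

6.04×10^-5 A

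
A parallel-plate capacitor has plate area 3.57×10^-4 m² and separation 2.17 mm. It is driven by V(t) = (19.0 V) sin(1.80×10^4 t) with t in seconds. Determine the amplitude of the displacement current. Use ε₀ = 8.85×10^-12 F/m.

4.98×10^-7 A

(dE/dt)_max = V₀ω/d = 1.576×10^8 V/(m·s); ω = 1.80×10^4 rad/s.
I_d,max = ε₀ A (dE/dt)_max = (8.85×10^-12)(3.57×10^-4)(1.576×10^8) = 4.98×10^-7 A.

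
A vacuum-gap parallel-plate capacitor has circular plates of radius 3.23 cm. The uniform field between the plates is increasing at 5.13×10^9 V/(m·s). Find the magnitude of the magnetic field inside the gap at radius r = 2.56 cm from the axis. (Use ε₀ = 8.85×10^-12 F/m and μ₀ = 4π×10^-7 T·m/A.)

I_d = ε₀ dΦ_E/dt = ε₀ πR² (dE/dt) = (8.85×10^-12)(3.278×10^-3)(5.13×10^9) = 1.488×10^-4 A through the full plate area.
∮B·dl = μ₀ I_d,enc with I_d,enc = I_d r²/R² = 9.347×10^-5 A; so B = μ₀ I_d,enc/(2πr) = 7.30×10^-10 T.

7.30×10^-10 T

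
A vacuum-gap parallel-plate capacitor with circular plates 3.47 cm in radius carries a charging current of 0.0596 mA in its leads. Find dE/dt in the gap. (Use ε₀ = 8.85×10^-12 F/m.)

1.78×10^9 V/(m·s)

By continuity, I_d in the gap equals the 0.0596 mA flowing in the wire.
Then dE/dt = I_d/(ε₀A) = 1.78×10^9 V/(m·s).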